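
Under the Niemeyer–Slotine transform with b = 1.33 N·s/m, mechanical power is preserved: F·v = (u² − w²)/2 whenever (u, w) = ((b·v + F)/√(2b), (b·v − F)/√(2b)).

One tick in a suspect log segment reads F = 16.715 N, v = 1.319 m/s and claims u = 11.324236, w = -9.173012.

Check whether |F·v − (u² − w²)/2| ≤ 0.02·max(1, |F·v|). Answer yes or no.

F·v = 16.715×1.319 = 22.047085 W.
(u² − w²)/2 = (128.238321 − 84.144149)/2 = 22.047086 W.
|Δ| = 0.000001;  2% of max(1, |F·v|) = 0.440942.

yes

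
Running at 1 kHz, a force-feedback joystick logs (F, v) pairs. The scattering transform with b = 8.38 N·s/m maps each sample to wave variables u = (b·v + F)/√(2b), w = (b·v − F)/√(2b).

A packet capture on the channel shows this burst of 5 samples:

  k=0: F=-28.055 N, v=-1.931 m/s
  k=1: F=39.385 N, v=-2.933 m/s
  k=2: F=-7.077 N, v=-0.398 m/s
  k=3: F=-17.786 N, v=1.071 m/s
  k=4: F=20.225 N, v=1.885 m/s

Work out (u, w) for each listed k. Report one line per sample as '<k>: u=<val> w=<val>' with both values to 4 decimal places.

k=0: b·v=8.38×(-1.931)=-16.1818; √(2b)=4.0939; u=(-16.1818+(-28.055))/4.0939=-10.8055, w=(-16.1818−(-28.055))/4.0939=2.9002
k=1: b·v=8.38×(-2.933)=-24.5785; √(2b)=4.0939; u=(-24.5785+39.385)/4.0939=3.6167, w=(-24.5785−39.385)/4.0939=-15.6241
k=2: b·v=8.38×(-0.398)=-3.3352; √(2b)=4.0939; u=(-3.3352+(-7.077))/4.0939=-2.5434, w=(-3.3352−(-7.077))/4.0939=0.9140
k=3: b·v=8.38×1.071=8.9750; √(2b)=4.0939; u=(8.9750+(-17.786))/4.0939=-2.1522, w=(8.9750−(-17.786))/4.0939=6.5368
k=4: b·v=8.38×1.885=15.7963; √(2b)=4.0939; u=(15.7963+20.225)/4.0939=8.7988, w=(15.7963−20.225)/4.0939=-1.0818

0: u=-10.8055 w=2.9002
1: u=3.6167 w=-15.6241
2: u=-2.5434 w=0.9140
3: u=-2.1522 w=6.5368
4: u=8.7988 w=-1.0818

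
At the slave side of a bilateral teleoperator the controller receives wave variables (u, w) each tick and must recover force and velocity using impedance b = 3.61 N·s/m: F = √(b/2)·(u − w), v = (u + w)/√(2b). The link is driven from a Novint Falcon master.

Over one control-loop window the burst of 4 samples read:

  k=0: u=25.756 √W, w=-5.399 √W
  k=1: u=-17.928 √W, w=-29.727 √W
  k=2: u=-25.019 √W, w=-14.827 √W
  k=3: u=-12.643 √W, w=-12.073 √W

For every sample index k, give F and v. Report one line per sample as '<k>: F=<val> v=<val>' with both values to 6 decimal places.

0: F=41.856832 v=7.576091
1: F=15.851991 v=-17.735355
2: F=-13.692981 v=-14.829146
3: F=-0.765797 v=-9.198343

k=0: u−w=31.155000, u+w=20.357000; √(b/2)=1.343503, √(2b)=2.687006; F=1.343503×31.155=41.856832, v=20.357000/2.687006=7.576091
k=1: u−w=11.799000, u+w=-47.655000; √(b/2)=1.343503, √(2b)=2.687006; F=1.343503×11.799=15.851991, v=-47.655000/2.687006=-17.735355
k=2: u−w=-10.192000, u+w=-39.846000; √(b/2)=1.343503, √(2b)=2.687006; F=1.343503×(-10.192)=-13.692981, v=-39.846000/2.687006=-14.829146
k=3: u−w=-0.570000, u+w=-24.716000; √(b/2)=1.343503, √(2b)=2.687006; F=1.343503×(-0.57)=-0.765797, v=-24.716000/2.687006=-9.198343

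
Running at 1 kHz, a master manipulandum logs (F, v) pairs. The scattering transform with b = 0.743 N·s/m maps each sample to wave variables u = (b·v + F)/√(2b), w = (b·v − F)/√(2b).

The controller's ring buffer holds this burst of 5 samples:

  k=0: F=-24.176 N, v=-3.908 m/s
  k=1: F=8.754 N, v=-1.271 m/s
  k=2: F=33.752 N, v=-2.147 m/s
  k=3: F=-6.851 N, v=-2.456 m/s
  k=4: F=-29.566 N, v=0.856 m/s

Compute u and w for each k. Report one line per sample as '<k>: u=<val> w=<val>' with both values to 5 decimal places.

0: u=-22.21435 w=17.45043
1: u=6.40652 w=-7.95589
2: u=26.37929 w=-28.99652
3: u=-7.11706 w=4.12316
4: u=-23.73225 w=24.77573

k=0: b·v=0.743×(-3.908)=-2.90364; √(2b)=1.21902; u=(-2.90364+(-24.176))/1.21902=-22.21435, w=(-2.90364−(-24.176))/1.21902=17.45043
k=1: b·v=0.743×(-1.271)=-0.94435; √(2b)=1.21902; u=(-0.94435+8.754)/1.21902=6.40652, w=(-0.94435−8.754)/1.21902=-7.95589
k=2: b·v=0.743×(-2.147)=-1.59522; √(2b)=1.21902; u=(-1.59522+33.752)/1.21902=26.37929, w=(-1.59522−33.752)/1.21902=-28.99652
k=3: b·v=0.743×(-2.456)=-1.82481; √(2b)=1.21902; u=(-1.82481+(-6.851))/1.21902=-7.11706, w=(-1.82481−(-6.851))/1.21902=4.12316
k=4: b·v=0.743×0.856=0.63601; √(2b)=1.21902; u=(0.63601+(-29.566))/1.21902=-23.73225, w=(0.63601−(-29.566))/1.21902=24.77573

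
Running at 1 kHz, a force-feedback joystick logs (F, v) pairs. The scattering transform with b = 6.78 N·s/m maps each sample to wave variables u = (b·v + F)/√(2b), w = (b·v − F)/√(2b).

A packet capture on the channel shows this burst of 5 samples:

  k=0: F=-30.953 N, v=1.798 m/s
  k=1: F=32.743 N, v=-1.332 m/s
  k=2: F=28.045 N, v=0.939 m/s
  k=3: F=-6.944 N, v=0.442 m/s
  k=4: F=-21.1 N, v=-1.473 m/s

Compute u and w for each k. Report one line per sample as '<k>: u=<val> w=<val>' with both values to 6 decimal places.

k=0: b·v=6.78×1.798=12.190440; √(2b)=3.682391; u=(12.190440+(-30.953))/3.682391=-5.095212, w=(12.190440−(-30.953))/3.682391=11.716150
k=1: b·v=6.78×(-1.332)=-9.030960; √(2b)=3.682391; u=(-9.030960+32.743)/3.682391=6.439306, w=(-9.030960−32.743)/3.682391=-11.344250
k=2: b·v=6.78×0.939=6.366420; √(2b)=3.682391; u=(6.366420+28.045)/3.682391=9.344859, w=(6.366420−28.045)/3.682391=-5.887094
k=3: b·v=6.78×0.442=2.996760; √(2b)=3.682391; u=(2.996760+(-6.944))/3.682391=-1.071923, w=(2.996760−(-6.944))/3.682391=2.699540
k=4: b·v=6.78×(-1.473)=-9.986940; √(2b)=3.682391; u=(-9.986940+(-21.1))/3.682391=-8.442054, w=(-9.986940−(-21.1))/3.682391=3.017893

0: u=-5.095212 w=11.716150
1: u=6.439306 w=-11.344250
2: u=9.344859 w=-5.887094
3: u=-1.071923 w=2.699540
4: u=-8.442054 w=3.017893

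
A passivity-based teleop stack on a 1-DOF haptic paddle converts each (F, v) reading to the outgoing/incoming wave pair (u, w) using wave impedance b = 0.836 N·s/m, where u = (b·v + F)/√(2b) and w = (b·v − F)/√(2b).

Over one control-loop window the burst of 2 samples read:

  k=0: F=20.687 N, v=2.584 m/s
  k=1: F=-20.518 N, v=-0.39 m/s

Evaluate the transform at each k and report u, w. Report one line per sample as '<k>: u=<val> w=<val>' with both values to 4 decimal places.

k=0: b·v=0.836×2.584=2.1602; √(2b)=1.2931; u=(2.1602+20.687)/1.2931=17.6691, w=(2.1602−20.687)/1.2931=-14.3279
k=1: b·v=0.836×(-0.39)=-0.3260; √(2b)=1.2931; u=(-0.3260+(-20.518))/1.2931=-16.1200, w=(-0.3260−(-20.518))/1.2931=15.6157

0: u=17.6691 w=-14.3279
1: u=-16.1200 w=15.6157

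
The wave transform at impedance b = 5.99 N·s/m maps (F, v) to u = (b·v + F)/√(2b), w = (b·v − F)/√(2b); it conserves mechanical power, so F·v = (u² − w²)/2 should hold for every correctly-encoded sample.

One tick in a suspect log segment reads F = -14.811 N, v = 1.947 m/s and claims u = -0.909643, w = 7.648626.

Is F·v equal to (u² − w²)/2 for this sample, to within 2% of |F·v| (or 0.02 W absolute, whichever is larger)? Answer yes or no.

F·v = (-14.811)×1.947 = -28.837017 W.
(u² − w²)/2 = (0.827450 − 58.501480)/2 = -28.837015 W.
|Δ| = 0.000002;  2% of max(1, |F·v|) = 0.576740.

yes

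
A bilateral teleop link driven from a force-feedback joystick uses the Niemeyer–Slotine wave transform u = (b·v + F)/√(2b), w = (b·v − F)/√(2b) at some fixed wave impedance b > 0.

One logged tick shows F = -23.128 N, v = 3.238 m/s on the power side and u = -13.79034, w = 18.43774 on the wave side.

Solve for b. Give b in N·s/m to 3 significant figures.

u + w = 4.6474;  u + w = √(2b)·v, so √(2b) = 4.6474/3.238 = 1.4353.
b = (√(2b))²/2 = 2.0600/2 = 1.0300.
(Check via u − w = 2F/√(2b): u − w = -32.2281, 2F/√(2b) = -32.2281.)

b = 1.03 N·s/m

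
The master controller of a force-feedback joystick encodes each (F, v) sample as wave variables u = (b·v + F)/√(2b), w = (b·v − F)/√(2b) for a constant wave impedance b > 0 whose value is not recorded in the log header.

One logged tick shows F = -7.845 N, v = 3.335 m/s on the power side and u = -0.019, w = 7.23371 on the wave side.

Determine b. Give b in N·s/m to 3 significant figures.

b = 2.34 N·s/m

u + w = 7.2147;  u + w = √(2b)·v, so √(2b) = 7.2147/3.335 = 2.1633.
b = (√(2b))²/2 = 4.6800/2 = 2.3400.
(Check via u − w = 2F/√(2b): u − w = -7.2527, 2F/√(2b) = -7.2527.)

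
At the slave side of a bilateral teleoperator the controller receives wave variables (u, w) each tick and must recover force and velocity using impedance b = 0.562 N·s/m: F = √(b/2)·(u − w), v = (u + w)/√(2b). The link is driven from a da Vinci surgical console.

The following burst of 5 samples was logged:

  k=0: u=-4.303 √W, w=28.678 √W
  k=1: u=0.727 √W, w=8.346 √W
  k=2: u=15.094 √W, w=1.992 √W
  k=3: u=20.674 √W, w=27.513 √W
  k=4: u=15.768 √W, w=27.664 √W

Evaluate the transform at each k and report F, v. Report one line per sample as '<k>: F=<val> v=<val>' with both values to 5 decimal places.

k=0: u−w=-32.98100, u+w=24.37500; √(b/2)=0.53009, √(2b)=1.06019; F=0.53009×(-32.981)=-17.48304, v=24.37500/1.06019=22.99119
k=1: u−w=-7.61900, u+w=9.07300; √(b/2)=0.53009, √(2b)=1.06019; F=0.53009×(-7.619)=-4.03879, v=9.07300/1.06019=8.55791
k=2: u−w=13.10200, u+w=17.08600; √(b/2)=0.53009, √(2b)=1.06019; F=0.53009×13.102=6.94530, v=17.08600/1.06019=16.11600
k=3: u−w=-6.83900, u+w=48.18700; √(b/2)=0.53009, √(2b)=1.06019; F=0.53009×(-6.839)=-3.62532, v=48.18700/1.06019=45.45134
k=4: u−w=-11.89600, u+w=43.43200; √(b/2)=0.53009, √(2b)=1.06019; F=0.53009×(-11.896)=-6.30600, v=43.43200/1.06019=40.96629

0: F=-17.48304 v=22.99119
1: F=-4.03879 v=8.55791
2: F=6.94530 v=16.11600
3: F=-3.62532 v=45.45134
4: F=-6.30600 v=40.96629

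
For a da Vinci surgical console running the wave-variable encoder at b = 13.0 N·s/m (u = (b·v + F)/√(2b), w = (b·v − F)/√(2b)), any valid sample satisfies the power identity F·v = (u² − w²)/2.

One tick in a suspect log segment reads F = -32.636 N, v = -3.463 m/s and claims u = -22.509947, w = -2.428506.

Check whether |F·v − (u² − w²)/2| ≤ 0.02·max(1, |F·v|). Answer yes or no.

F·v = (-32.636)×(-3.463) = 113.018468 W.
(u² − w²)/2 = (506.697714 − 5.897641)/2 = 250.400036 W.
|Δ| = 137.381568;  2% of max(1, |F·v|) = 2.260369.

no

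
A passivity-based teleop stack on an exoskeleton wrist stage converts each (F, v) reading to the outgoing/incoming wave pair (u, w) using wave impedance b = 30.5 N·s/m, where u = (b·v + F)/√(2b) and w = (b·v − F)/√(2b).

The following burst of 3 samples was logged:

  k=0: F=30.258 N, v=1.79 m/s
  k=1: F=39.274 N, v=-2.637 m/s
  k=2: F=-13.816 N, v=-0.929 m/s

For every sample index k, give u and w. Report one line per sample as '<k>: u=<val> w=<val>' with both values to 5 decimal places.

k=0: b·v=30.5×1.79=54.59500; √(2b)=7.81025; u=(54.59500+30.258)/7.81025=10.86431, w=(54.59500−30.258)/7.81025=3.11603
k=1: b·v=30.5×(-2.637)=-80.42850; √(2b)=7.81025; u=(-80.42850+39.274)/7.81025=-5.26929, w=(-80.42850−39.274)/7.81025=-15.32633
k=2: b·v=30.5×(-0.929)=-28.33450; √(2b)=7.81025; u=(-28.33450+(-13.816))/7.81025=-5.39682, w=(-28.33450−(-13.816))/7.81025=-1.85890

0: u=10.86431 w=3.11603
1: u=-5.26929 w=-15.32633
2: u=-5.39682 w=-1.85890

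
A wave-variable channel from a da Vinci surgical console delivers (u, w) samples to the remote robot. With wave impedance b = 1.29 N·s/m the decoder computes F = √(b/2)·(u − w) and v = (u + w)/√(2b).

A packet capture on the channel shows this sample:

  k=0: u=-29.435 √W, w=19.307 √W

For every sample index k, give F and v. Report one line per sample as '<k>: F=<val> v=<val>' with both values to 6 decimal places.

0: F=-39.145622 v=-6.305417

k=0: u−w=-48.742000, u+w=-10.128000; √(b/2)=0.803119, √(2b)=1.606238; F=0.803119×(-48.742)=-39.145622, v=-10.128000/1.606238=-6.305417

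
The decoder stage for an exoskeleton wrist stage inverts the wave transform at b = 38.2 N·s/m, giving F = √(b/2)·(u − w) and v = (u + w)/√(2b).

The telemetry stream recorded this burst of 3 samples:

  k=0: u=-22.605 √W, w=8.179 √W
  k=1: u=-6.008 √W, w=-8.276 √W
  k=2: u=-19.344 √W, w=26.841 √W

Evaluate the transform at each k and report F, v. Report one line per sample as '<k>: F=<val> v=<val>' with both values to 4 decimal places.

0: F=-134.5370 v=-1.6504
1: F=9.9120 v=-1.6342
2: F=-201.8448 v=0.8577

k=0: u−w=-30.7840, u+w=-14.4260; √(b/2)=4.3704, √(2b)=8.7407; F=4.3704×(-30.784)=-134.5370, v=-14.4260/8.7407=-1.6504
k=1: u−w=2.2680, u+w=-14.2840; √(b/2)=4.3704, √(2b)=8.7407; F=4.3704×2.268=9.9120, v=-14.2840/8.7407=-1.6342
k=2: u−w=-46.1850, u+w=7.4970; √(b/2)=4.3704, √(2b)=8.7407; F=4.3704×(-46.185)=-201.8448, v=7.4970/8.7407=0.8577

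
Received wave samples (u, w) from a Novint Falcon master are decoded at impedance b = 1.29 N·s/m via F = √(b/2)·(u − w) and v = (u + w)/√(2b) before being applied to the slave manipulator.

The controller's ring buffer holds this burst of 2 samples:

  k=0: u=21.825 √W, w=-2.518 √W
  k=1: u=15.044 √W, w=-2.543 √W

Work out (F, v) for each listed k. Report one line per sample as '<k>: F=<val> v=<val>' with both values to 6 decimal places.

k=0: u−w=24.343000, u+w=19.307000; √(b/2)=0.803119, √(2b)=1.606238; F=0.803119×24.343=19.550324, v=19.307000/1.606238=12.020013
k=1: u−w=17.587000, u+w=12.501000; √(b/2)=0.803119, √(2b)=1.606238; F=0.803119×17.587=14.124452, v=12.501000/1.606238=7.782783

0: F=19.550324 v=12.020013
1: F=14.124452 v=7.782783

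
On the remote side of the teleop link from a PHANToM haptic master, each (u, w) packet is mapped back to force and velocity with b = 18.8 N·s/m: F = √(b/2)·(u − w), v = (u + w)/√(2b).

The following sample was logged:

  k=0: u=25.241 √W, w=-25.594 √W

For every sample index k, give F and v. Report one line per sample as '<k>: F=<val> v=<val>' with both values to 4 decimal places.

k=0: u−w=50.8350, u+w=-0.3530; √(b/2)=3.0659, √(2b)=6.1319; F=3.0659×50.835=155.8572, v=-0.3530/6.1319=-0.0576

0: F=155.8572 v=-0.0576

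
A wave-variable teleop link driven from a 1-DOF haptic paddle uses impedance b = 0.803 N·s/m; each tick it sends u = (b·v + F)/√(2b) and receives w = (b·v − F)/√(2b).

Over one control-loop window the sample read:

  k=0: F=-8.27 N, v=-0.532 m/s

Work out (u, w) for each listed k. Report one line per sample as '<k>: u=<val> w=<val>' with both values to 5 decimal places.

k=0: b·v=0.803×(-0.532)=-0.42720; √(2b)=1.26728; u=(-0.42720+(-8.27))/1.26728=-6.86288, w=(-0.42720−(-8.27))/1.26728=6.18869

0: u=-6.86288 w=6.18869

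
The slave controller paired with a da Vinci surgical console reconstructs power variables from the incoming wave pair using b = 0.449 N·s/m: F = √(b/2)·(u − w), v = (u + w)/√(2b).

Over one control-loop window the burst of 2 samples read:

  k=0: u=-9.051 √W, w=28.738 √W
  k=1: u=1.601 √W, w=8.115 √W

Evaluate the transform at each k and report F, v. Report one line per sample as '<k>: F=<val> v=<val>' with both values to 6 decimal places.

0: F=-17.904969 v=20.775016
1: F=-3.086426 v=10.252962

k=0: u−w=-37.789000, u+w=19.687000; √(b/2)=0.473814, √(2b)=0.947629; F=0.473814×(-37.789)=-17.904969, v=19.687000/0.947629=20.775016
k=1: u−w=-6.514000, u+w=9.716000; √(b/2)=0.473814, √(2b)=0.947629; F=0.473814×(-6.514)=-3.086426, v=9.716000/0.947629=10.252962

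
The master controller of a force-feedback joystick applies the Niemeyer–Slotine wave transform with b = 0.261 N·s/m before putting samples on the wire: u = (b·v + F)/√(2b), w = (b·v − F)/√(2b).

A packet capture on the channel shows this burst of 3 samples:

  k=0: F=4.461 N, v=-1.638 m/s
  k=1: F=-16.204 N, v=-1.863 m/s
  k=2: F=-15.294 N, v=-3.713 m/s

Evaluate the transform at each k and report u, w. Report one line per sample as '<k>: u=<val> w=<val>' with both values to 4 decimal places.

k=0: b·v=0.261×(-1.638)=-0.4275; √(2b)=0.7225; u=(-0.4275+4.461)/0.7225=5.5827, w=(-0.4275−4.461)/0.7225=-6.7662
k=1: b·v=0.261×(-1.863)=-0.4862; √(2b)=0.7225; u=(-0.4862+(-16.204))/0.7225=-23.1008, w=(-0.4862−(-16.204))/0.7225=21.7548
k=2: b·v=0.261×(-3.713)=-0.9691; √(2b)=0.7225; u=(-0.9691+(-15.294))/0.7225=-22.5096, w=(-0.9691−(-15.294))/0.7225=19.8270

0: u=5.5827 w=-6.7662
1: u=-23.1008 w=21.7548
2: u=-22.5096 w=19.8270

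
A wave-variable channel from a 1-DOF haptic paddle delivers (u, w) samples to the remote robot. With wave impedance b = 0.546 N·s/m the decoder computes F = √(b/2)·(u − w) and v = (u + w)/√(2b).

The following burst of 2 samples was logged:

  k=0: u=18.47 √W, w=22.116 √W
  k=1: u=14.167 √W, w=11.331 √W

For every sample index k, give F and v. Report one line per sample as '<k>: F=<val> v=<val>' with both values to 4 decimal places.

k=0: u−w=-3.6460, u+w=40.5860; √(b/2)=0.5225, √(2b)=1.0450; F=0.5225×(-3.646)=-1.9050, v=40.5860/1.0450=38.8387
k=1: u−w=2.8360, u+w=25.4980; √(b/2)=0.5225, √(2b)=1.0450; F=0.5225×2.836=1.4818, v=25.4980/1.0450=24.4003

0: F=-1.9050 v=38.8387
1: F=1.4818 v=24.4003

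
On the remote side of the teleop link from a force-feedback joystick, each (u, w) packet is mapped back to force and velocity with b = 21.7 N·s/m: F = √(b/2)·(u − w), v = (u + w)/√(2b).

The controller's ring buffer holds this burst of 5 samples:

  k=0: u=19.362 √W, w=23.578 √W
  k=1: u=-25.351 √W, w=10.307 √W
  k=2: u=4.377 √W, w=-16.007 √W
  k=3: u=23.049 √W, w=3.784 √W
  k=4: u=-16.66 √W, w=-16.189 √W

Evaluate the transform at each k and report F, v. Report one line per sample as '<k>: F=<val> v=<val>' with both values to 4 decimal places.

k=0: u−w=-4.2160, u+w=42.9400; √(b/2)=3.2939, √(2b)=6.5879; F=3.2939×(-4.216)=-13.8872, v=42.9400/6.5879=6.5180
k=1: u−w=-35.6580, u+w=-15.0440; √(b/2)=3.2939, √(2b)=6.5879; F=3.2939×(-35.658)=-117.4551, v=-15.0440/6.5879=-2.2836
k=2: u−w=20.3840, u+w=-11.6300; √(b/2)=3.2939, √(2b)=6.5879; F=3.2939×20.384=67.1435, v=-11.6300/6.5879=-1.7654
k=3: u−w=19.2650, u+w=26.8330; √(b/2)=3.2939, √(2b)=6.5879; F=3.2939×19.265=63.4576, v=26.8330/6.5879=4.0731
k=4: u−w=-0.4710, u+w=-32.8490; √(b/2)=3.2939, √(2b)=6.5879; F=3.2939×(-0.471)=-1.5514, v=-32.8490/6.5879=-4.9863

0: F=-13.8872 v=6.5180
1: F=-117.4551 v=-2.2836
2: F=67.1435 v=-1.7654
3: F=63.4576 v=4.0731
4: F=-1.5514 v=-4.9863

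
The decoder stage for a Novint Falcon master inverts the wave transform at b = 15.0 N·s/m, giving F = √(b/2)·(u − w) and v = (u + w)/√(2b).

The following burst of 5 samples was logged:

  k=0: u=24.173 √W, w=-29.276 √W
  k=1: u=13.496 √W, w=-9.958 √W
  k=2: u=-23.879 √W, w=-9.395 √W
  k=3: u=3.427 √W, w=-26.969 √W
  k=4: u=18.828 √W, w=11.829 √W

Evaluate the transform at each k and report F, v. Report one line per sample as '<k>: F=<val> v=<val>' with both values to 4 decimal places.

0: F=146.3761 v=-0.9317
1: F=64.2314 v=0.6459
2: F=-39.6661 v=-6.0750
3: F=83.2429 v=-4.2982
4: F=19.1676 v=5.5972

k=0: u−w=53.4490, u+w=-5.1030; √(b/2)=2.7386, √(2b)=5.4772; F=2.7386×53.449=146.3761, v=-5.1030/5.4772=-0.9317
k=1: u−w=23.4540, u+w=3.5380; √(b/2)=2.7386, √(2b)=5.4772; F=2.7386×23.454=64.2314, v=3.5380/5.4772=0.6459
k=2: u−w=-14.4840, u+w=-33.2740; √(b/2)=2.7386, √(2b)=5.4772; F=2.7386×(-14.484)=-39.6661, v=-33.2740/5.4772=-6.0750
k=3: u−w=30.3960, u+w=-23.5420; √(b/2)=2.7386, √(2b)=5.4772; F=2.7386×30.396=83.2429, v=-23.5420/5.4772=-4.2982
k=4: u−w=6.9990, u+w=30.6570; √(b/2)=2.7386, √(2b)=5.4772; F=2.7386×6.999=19.1676, v=30.6570/5.4772=5.5972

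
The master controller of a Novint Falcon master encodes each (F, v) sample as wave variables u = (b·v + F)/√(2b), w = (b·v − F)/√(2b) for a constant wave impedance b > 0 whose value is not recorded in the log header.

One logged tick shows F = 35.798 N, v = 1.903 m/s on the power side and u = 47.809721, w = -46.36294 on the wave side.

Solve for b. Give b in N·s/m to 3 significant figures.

u + w = 1.446781;  u + w = √(2b)·v, so √(2b) = 1.446781/1.903 = 0.760263.
b = (√(2b))²/2 = 0.578000/2 = 0.289000.
(Check via u − w = 2F/√(2b): u − w = 94.172661, 2F/√(2b) = 94.172641.)

b = 0.289 N·s/m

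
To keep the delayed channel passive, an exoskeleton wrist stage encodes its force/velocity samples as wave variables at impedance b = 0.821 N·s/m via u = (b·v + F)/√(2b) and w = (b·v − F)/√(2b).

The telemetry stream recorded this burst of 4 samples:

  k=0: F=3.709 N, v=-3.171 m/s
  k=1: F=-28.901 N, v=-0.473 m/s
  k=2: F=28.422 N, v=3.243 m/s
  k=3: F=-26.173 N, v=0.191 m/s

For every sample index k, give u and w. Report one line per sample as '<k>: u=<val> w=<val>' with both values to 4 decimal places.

0: u=0.8628 w=-4.9261
1: u=-22.8572 w=22.2511
2: u=24.2581 w=-20.1025
3: u=-20.3029 w=20.5476

k=0: b·v=0.821×(-3.171)=-2.6034; √(2b)=1.2814; u=(-2.6034+3.709)/1.2814=0.8628, w=(-2.6034−3.709)/1.2814=-4.9261
k=1: b·v=0.821×(-0.473)=-0.3883; √(2b)=1.2814; u=(-0.3883+(-28.901))/1.2814=-22.8572, w=(-0.3883−(-28.901))/1.2814=22.2511
k=2: b·v=0.821×3.243=2.6625; √(2b)=1.2814; u=(2.6625+28.422)/1.2814=24.2581, w=(2.6625−28.422)/1.2814=-20.1025
k=3: b·v=0.821×0.191=0.1568; √(2b)=1.2814; u=(0.1568+(-26.173))/1.2814=-20.3029, w=(0.1568−(-26.173))/1.2814=20.5476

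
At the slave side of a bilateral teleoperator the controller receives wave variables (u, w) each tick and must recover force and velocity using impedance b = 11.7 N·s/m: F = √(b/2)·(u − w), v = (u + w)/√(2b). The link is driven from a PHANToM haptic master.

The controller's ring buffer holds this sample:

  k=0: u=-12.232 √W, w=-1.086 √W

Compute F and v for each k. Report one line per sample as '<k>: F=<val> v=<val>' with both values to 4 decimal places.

0: F=-26.9586 v=-2.7532

k=0: u−w=-11.1460, u+w=-13.3180; √(b/2)=2.4187, √(2b)=4.8374; F=2.4187×(-11.146)=-26.9586, v=-13.3180/4.8374=-2.7532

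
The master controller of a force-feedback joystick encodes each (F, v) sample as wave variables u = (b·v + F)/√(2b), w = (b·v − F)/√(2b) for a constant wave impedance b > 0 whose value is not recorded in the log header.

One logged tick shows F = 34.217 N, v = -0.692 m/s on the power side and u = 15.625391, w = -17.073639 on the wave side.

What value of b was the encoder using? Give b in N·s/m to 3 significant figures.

b = 2.19 N·s/m

u + w = -1.448248;  u + w = √(2b)·v, so √(2b) = -1.448248/(-0.692) = 2.092844.
b = (√(2b))²/2 = 4.379996/2 = 2.189998.
(Check via u − w = 2F/√(2b): u − w = 32.699030, 2F/√(2b) = 32.699046.)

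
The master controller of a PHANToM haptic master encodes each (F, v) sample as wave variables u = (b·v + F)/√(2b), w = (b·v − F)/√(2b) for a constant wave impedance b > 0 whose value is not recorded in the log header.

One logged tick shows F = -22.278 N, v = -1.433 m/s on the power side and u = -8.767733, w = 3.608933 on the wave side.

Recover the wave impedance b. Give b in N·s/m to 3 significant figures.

u + w = -5.158800;  u + w = √(2b)·v, so √(2b) = -5.158800/(-1.433) = 3.600000.
b = (√(2b))²/2 = 12.960000/2 = 6.480000.
(Check via u − w = 2F/√(2b): u − w = -12.376666, 2F/√(2b) = -12.376667.)

b = 6.48 N·s/m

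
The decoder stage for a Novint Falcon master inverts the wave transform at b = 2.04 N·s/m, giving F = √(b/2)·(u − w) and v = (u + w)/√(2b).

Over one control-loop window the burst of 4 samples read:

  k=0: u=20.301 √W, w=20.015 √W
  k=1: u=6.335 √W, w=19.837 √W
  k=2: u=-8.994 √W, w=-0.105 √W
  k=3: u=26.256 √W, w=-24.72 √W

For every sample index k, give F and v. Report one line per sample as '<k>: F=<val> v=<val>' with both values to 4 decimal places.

0: F=0.2888 v=19.9594
1: F=-13.6364 v=12.9571
2: F=-8.9774 v=-4.5047
3: F=51.4832 v=0.7604

k=0: u−w=0.2860, u+w=40.3160; √(b/2)=1.0100, √(2b)=2.0199; F=1.0100×0.286=0.2888, v=40.3160/2.0199=19.9594
k=1: u−w=-13.5020, u+w=26.1720; √(b/2)=1.0100, √(2b)=2.0199; F=1.0100×(-13.502)=-13.6364, v=26.1720/2.0199=12.9571
k=2: u−w=-8.8890, u+w=-9.0990; √(b/2)=1.0100, √(2b)=2.0199; F=1.0100×(-8.889)=-8.9774, v=-9.0990/2.0199=-4.5047
k=3: u−w=50.9760, u+w=1.5360; √(b/2)=1.0100, √(2b)=2.0199; F=1.0100×50.976=51.4832, v=1.5360/2.0199=0.7604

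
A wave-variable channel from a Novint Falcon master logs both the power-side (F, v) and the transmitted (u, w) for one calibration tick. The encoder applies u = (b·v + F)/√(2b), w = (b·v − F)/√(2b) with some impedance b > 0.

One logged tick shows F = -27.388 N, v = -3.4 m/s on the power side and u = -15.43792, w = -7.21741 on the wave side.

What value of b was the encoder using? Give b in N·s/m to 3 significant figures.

u + w = -22.65533;  u + w = √(2b)·v, so √(2b) = -22.65533/(-3.4) = 6.66333.
b = (√(2b))²/2 = 44.40000/2 = 22.20000.
(Check via u − w = 2F/√(2b): u − w = -8.22051, 2F/√(2b) = -8.22051.)

b = 22.2 N·s/m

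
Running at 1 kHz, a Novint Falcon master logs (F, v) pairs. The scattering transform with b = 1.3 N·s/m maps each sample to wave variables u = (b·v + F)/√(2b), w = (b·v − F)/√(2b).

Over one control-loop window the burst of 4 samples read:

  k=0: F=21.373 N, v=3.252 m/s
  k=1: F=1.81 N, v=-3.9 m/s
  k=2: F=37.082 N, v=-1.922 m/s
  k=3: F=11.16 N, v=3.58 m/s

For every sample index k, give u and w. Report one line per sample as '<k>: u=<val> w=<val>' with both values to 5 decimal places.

k=0: b·v=1.3×3.252=4.22760; √(2b)=1.61245; u=(4.22760+21.373)/1.61245=15.87682, w=(4.22760−21.373)/1.61245=-10.63313
k=1: b·v=1.3×(-3.9)=-5.07000; √(2b)=1.61245; u=(-5.07000+1.81)/1.61245=-2.02177, w=(-5.07000−1.81)/1.61245=-4.26679
k=2: b·v=1.3×(-1.922)=-2.49860; √(2b)=1.61245; u=(-2.49860+37.082)/1.61245=21.44771, w=(-2.49860−37.082)/1.61245=-24.54685
k=3: b·v=1.3×3.58=4.65400; √(2b)=1.61245; u=(4.65400+11.16)/1.61245=9.80743, w=(4.65400−11.16)/1.61245=-4.03485

0: u=15.87682 w=-10.63313
1: u=-2.02177 w=-4.26679
2: u=21.44771 w=-24.54685
3: u=9.80743 w=-4.03485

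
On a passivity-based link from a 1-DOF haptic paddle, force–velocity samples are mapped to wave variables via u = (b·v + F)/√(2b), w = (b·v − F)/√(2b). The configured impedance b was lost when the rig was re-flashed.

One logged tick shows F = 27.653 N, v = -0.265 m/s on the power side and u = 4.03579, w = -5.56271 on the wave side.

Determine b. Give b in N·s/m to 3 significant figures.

u + w = -1.52692;  u + w = √(2b)·v, so √(2b) = -1.52692/(-0.265) = 5.76196.
b = (√(2b))²/2 = 33.20021/2 = 16.60010.
(Check via u − w = 2F/√(2b): u − w = 9.59850, 2F/√(2b) = 9.59847.)

b = 16.6 N·s/m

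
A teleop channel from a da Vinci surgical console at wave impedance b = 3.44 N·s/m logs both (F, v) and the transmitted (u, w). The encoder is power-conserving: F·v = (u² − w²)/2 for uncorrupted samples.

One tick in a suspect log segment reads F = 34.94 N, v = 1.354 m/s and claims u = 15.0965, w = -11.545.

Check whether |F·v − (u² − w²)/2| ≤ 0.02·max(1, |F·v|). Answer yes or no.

yes

F·v = 34.94×1.354 = 47.3088 W.
(u² − w²)/2 = (227.9043 − 133.2870)/2 = 47.3086 W.
|Δ| = 0.0001;  2% of max(1, |F·v|) = 0.9462.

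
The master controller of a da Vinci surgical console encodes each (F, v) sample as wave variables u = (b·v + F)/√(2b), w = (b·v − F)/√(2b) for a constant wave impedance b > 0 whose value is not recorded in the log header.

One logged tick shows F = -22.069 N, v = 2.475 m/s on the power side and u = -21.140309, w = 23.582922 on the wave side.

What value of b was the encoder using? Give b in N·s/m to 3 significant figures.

u + w = 2.442613;  u + w = √(2b)·v, so √(2b) = 2.442613/2.475 = 0.986914.
b = (√(2b))²/2 = 0.974000/2 = 0.487000.
(Check via u − w = 2F/√(2b): u − w = -44.723231, 2F/√(2b) = -44.723233.)

b = 0.487 N·s/m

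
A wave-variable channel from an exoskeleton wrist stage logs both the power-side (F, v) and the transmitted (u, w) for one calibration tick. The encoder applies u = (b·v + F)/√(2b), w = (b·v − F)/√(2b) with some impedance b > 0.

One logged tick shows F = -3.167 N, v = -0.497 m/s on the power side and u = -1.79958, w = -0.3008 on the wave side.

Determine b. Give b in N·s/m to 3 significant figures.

b = 8.93 N·s/m

u + w = -2.1004;  u + w = √(2b)·v, so √(2b) = -2.1004/(-0.497) = 4.2261.
b = (√(2b))²/2 = 17.8601/2 = 8.9300.
(Check via u − w = 2F/√(2b): u − w = -1.4988, 2F/√(2b) = -1.4988.)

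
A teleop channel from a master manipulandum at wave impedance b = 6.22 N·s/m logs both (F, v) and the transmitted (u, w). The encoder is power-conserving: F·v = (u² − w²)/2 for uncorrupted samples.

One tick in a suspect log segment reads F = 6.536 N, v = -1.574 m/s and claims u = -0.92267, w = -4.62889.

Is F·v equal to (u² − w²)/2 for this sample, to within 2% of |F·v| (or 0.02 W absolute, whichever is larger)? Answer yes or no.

yes

F·v = 6.536×(-1.574) = -10.2877 W.
(u² − w²)/2 = (0.8513 − 21.4266)/2 = -10.2877 W.
|Δ| = 0.0000;  2% of max(1, |F·v|) = 0.2058.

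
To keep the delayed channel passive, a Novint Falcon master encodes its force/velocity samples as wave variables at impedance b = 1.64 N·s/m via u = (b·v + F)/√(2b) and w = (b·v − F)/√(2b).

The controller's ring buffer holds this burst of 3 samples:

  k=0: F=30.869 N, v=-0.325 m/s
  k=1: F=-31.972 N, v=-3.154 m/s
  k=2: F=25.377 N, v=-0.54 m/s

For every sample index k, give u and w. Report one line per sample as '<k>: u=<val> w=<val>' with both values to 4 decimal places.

0: u=16.7503 w=-17.3389
1: u=-20.5097 w=14.7975
2: u=13.5231 w=-14.5011

k=0: b·v=1.64×(-0.325)=-0.5330; √(2b)=1.8111; u=(-0.5330+30.869)/1.8111=16.7503, w=(-0.5330−30.869)/1.8111=-17.3389
k=1: b·v=1.64×(-3.154)=-5.1726; √(2b)=1.8111; u=(-5.1726+(-31.972))/1.8111=-20.5097, w=(-5.1726−(-31.972))/1.8111=14.7975
k=2: b·v=1.64×(-0.54)=-0.8856; √(2b)=1.8111; u=(-0.8856+25.377)/1.8111=13.5231, w=(-0.8856−25.377)/1.8111=-14.5011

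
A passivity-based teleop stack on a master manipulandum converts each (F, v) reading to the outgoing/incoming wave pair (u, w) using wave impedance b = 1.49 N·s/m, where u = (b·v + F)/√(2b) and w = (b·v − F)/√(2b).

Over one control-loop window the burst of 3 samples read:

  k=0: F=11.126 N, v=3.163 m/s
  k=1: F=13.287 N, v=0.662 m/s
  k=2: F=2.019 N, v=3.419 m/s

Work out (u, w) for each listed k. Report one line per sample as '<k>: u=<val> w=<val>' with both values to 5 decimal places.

k=0: b·v=1.49×3.163=4.71287; √(2b)=1.72627; u=(4.71287+11.126)/1.72627=9.17521, w=(4.71287−11.126)/1.72627=-3.71503
k=1: b·v=1.49×0.662=0.98638; √(2b)=1.72627; u=(0.98638+13.287)/1.72627=8.26835, w=(0.98638−13.287)/1.72627=-7.12556
k=2: b·v=1.49×3.419=5.09431; √(2b)=1.72627; u=(5.09431+2.019)/1.72627=4.12063, w=(5.09431−2.019)/1.72627=1.78148

0: u=9.17521 w=-3.71503
1: u=8.26835 w=-7.12556
2: u=4.12063 w=1.78148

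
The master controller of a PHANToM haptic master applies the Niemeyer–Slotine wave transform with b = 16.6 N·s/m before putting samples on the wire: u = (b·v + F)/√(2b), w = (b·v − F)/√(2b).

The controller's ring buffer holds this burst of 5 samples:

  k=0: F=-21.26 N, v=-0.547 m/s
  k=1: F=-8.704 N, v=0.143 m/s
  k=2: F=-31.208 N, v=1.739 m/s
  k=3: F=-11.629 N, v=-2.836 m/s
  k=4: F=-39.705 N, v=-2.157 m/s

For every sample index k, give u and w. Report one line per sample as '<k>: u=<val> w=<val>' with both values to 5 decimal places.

k=0: b·v=16.6×(-0.547)=-9.08020; √(2b)=5.76194; u=(-9.08020+(-21.26))/5.76194=-5.26562, w=(-9.08020−(-21.26))/5.76194=2.11384
k=1: b·v=16.6×0.143=2.37380; √(2b)=5.76194; u=(2.37380+(-8.704))/5.76194=-1.09862, w=(2.37380−(-8.704))/5.76194=1.92258
k=2: b·v=16.6×1.739=28.86740; √(2b)=5.76194; u=(28.86740+(-31.208))/5.76194=-0.40622, w=(28.86740−(-31.208))/5.76194=10.42624
k=3: b·v=16.6×(-2.836)=-47.07760; √(2b)=5.76194; u=(-47.07760+(-11.629))/5.76194=-10.18868, w=(-47.07760−(-11.629))/5.76194=-6.15219
k=4: b·v=16.6×(-2.157)=-35.80620; √(2b)=5.76194; u=(-35.80620+(-39.705))/5.76194=-13.10516, w=(-35.80620−(-39.705))/5.76194=0.67665

0: u=-5.26562 w=2.11384
1: u=-1.09862 w=1.92258
2: u=-0.40622 w=10.42624
3: u=-10.18868 w=-6.15219
4: u=-13.10516 w=0.67665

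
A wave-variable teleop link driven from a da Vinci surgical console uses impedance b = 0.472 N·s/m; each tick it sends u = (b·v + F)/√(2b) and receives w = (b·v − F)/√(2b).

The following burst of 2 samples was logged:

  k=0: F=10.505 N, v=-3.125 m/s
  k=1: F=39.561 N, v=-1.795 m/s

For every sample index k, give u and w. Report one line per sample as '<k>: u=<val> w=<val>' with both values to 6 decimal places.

0: u=9.293980 w=-12.330220
1: u=39.845507 w=-41.589523

k=0: b·v=0.472×(-3.125)=-1.475000; √(2b)=0.971597; u=(-1.475000+10.505)/0.971597=9.293980, w=(-1.475000−10.505)/0.971597=-12.330220
k=1: b·v=0.472×(-1.795)=-0.847240; √(2b)=0.971597; u=(-0.847240+39.561)/0.971597=39.845507, w=(-0.847240−39.561)/0.971597=-41.589523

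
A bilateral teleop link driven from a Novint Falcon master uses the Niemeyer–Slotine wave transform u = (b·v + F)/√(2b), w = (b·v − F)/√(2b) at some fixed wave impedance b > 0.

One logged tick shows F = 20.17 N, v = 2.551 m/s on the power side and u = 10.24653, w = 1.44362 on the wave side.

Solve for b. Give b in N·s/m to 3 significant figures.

b = 10.5 N·s/m

u + w = 11.6901;  u + w = √(2b)·v, so √(2b) = 11.6901/2.551 = 4.5826.
b = (√(2b))²/2 = 21.0000/2 = 10.5000.
(Check via u − w = 2F/√(2b): u − w = 8.8029, 2F/√(2b) = 8.8029.)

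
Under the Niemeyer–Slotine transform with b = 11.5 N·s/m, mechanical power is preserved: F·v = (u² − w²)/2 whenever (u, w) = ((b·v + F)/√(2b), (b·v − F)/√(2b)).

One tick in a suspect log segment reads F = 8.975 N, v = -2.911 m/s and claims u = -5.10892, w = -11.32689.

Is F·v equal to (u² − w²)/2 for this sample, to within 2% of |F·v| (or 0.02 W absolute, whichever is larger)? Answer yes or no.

no

F·v = 8.975×(-2.911) = -26.12622 W.
(u² − w²)/2 = (26.10106 − 128.29844)/2 = -51.09869 W.
|Δ| = 24.97246;  2% of max(1, |F·v|) = 0.52252.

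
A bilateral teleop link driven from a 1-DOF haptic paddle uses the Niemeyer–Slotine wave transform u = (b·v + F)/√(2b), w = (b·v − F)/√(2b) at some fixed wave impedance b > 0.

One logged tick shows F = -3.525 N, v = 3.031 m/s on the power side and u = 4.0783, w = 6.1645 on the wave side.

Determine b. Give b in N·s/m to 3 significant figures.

b = 5.71 N·s/m

u + w = 10.2428;  u + w = √(2b)·v, so √(2b) = 10.2428/3.031 = 3.3793.
b = (√(2b))²/2 = 11.4200/2 = 5.7100.
(Check via u − w = 2F/√(2b): u − w = -2.0862, 2F/√(2b) = -2.0862.)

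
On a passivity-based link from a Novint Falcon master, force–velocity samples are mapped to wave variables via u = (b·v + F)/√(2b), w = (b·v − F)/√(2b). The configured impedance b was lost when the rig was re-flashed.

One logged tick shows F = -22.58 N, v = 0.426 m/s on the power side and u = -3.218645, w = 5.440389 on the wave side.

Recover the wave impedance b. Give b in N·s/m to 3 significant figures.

b = 13.6 N·s/m

u + w = 2.221744;  u + w = √(2b)·v, so √(2b) = 2.221744/0.426 = 5.215362.
b = (√(2b))²/2 = 27.199996/2 = 13.599998.
(Check via u − w = 2F/√(2b): u − w = -8.659034, 2F/√(2b) = -8.659035.)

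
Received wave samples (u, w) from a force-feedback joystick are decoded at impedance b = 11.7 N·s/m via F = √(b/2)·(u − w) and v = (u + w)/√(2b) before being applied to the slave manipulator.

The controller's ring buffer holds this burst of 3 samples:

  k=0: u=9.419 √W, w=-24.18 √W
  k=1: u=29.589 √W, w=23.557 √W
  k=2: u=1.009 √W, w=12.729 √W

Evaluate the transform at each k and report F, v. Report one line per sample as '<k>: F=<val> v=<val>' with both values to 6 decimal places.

k=0: u−w=33.599000, u+w=-14.761000; √(b/2)=2.418677, √(2b)=4.837355; F=2.418677×33.599=81.265139, v=-14.761000/4.837355=-3.051461
k=1: u−w=6.032000, u+w=53.146000; √(b/2)=2.418677, √(2b)=4.837355; F=2.418677×6.032=14.589462, v=53.146000/4.837355=10.986583
k=2: u−w=-11.720000, u+w=13.738000; √(b/2)=2.418677, √(2b)=4.837355; F=2.418677×(-11.72)=-28.346898, v=13.738000/4.837355=2.839982

0: F=81.265139 v=-3.051461
1: F=14.589462 v=10.986583
2: F=-28.346898 v=2.839982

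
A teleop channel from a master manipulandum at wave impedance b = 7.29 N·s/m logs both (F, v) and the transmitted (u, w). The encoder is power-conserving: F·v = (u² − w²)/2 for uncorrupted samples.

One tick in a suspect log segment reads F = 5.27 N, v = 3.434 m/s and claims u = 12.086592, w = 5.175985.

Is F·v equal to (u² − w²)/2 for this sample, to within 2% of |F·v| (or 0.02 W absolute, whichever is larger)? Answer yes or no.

F·v = 5.27×3.434 = 18.097180 W.
(u² − w²)/2 = (146.085706 − 26.790821)/2 = 59.647443 W.
|Δ| = 41.550263;  2% of max(1, |F·v|) = 0.361944.

no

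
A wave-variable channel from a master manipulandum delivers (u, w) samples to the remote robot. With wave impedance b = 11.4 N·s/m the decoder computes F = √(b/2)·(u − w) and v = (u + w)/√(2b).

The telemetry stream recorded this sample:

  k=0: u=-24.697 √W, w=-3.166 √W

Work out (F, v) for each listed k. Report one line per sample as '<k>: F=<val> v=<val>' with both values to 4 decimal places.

0: F=-51.4046 v=-5.8353

k=0: u−w=-21.5310, u+w=-27.8630; √(b/2)=2.3875, √(2b)=4.7749; F=2.3875×(-21.531)=-51.4046, v=-27.8630/4.7749=-5.8353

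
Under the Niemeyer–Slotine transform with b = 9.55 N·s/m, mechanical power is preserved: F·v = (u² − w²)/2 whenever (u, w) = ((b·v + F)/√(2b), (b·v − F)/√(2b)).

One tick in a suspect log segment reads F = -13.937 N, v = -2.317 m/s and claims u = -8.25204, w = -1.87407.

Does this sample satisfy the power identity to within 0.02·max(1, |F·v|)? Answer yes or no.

yes

F·v = (-13.937)×(-2.317) = 32.29203 W.
(u² − w²)/2 = (68.09616 − 3.51214)/2 = 32.29201 W.
|Δ| = 0.00002;  2% of max(1, |F·v|) = 0.64584.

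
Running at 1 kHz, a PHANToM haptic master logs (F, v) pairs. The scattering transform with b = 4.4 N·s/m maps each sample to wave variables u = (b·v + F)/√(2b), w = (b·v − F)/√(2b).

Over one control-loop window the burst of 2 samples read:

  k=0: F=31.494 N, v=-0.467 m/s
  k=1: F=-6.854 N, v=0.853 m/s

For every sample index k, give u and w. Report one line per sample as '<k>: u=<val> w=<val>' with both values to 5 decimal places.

0: u=9.92395 w=-11.30930
1: u=-1.04528 w=3.57569

k=0: b·v=4.4×(-0.467)=-2.05480; √(2b)=2.96648; u=(-2.05480+31.494)/2.96648=9.92395, w=(-2.05480−31.494)/2.96648=-11.30930
k=1: b·v=4.4×0.853=3.75320; √(2b)=2.96648; u=(3.75320+(-6.854))/2.96648=-1.04528, w=(3.75320−(-6.854))/2.96648=3.57569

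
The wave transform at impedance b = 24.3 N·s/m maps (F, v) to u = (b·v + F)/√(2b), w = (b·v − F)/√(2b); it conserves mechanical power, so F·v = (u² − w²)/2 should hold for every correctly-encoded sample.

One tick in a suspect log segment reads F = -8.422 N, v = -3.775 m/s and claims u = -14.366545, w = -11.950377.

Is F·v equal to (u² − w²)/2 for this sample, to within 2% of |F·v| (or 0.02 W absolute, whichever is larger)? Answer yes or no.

yes

F·v = (-8.422)×(-3.775) = 31.793050 W.
(u² − w²)/2 = (206.397615 − 142.811510)/2 = 31.793052 W.
|Δ| = 0.000002;  2% of max(1, |F·v|) = 0.635861.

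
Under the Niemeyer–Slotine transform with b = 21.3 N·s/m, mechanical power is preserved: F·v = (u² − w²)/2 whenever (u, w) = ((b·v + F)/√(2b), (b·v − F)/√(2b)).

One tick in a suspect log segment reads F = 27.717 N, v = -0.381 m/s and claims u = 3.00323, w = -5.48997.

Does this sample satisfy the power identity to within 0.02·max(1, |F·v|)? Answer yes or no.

F·v = 27.717×(-0.381) = -10.5602 W.
(u² − w²)/2 = (9.0194 − 30.1398)/2 = -10.5602 W.
|Δ| = 0.0000;  2% of max(1, |F·v|) = 0.2112.

yes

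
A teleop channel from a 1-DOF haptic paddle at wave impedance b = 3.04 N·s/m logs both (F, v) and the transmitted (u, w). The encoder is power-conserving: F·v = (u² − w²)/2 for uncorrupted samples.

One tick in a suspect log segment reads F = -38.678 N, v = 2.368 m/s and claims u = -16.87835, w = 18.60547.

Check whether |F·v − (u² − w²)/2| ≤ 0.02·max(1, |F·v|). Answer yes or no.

F·v = (-38.678)×2.368 = -91.58950 W.
(u² − w²)/2 = (284.87870 − 346.16351)/2 = -30.64241 W.
|Δ| = 60.94710;  2% of max(1, |F·v|) = 1.83179.

no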